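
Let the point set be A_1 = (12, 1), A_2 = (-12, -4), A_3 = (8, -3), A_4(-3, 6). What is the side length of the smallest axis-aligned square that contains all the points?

24

The bounding box has width 24 and height 10.
An axis-aligned square enclosing the set must have side ≥ max(width, height).
So the minimum side is max(24, 10) = 24.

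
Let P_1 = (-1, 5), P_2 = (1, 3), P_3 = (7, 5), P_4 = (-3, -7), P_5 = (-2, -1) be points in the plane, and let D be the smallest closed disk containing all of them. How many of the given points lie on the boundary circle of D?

2

The minimum enclosing circle of a finite set is fixed by two of the points (as a diameter) or three (as a circumcircle).
The farthest pair is P_3–P_4 with squared distance 244. The circle on this segment as diameter has centre (2, -1) and r² = 244/4 = 61.
Check P_1: distance² to centre = 45 ≤ 61, so it lies inside.
All remaining points lie in this disk, and no smaller disk contains both endpoints, so this is the minimum enclosing circle.
The points at distance exactly r from the centre are P_3, P_4 — 2 points.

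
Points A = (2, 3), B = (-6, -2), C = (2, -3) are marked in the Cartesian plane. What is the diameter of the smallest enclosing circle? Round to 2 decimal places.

Side lengths²: AB² = 89, AC² = 36, BC² = 65.
Since AB² = 89 < 65 + 36 = 101, the triangle is acute, so the smallest enclosing circle is the circumcircle.
Circumcentre = (-1.6875, 0), r² = 22.59765625.
Diameter = 2r = 2√(22.59765625) ≈ 9.51.

9.51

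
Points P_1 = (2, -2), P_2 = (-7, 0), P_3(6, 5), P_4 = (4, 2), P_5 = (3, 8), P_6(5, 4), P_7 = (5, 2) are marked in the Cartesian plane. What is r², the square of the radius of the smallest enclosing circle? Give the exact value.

A smallest enclosing disk is always determined by at most three of the input points on its boundary.
The farthest pair is P_2–P_3 with squared distance 194. The circle on this segment as diameter has centre (-0.5, 2.5) and r² = 194/4 = 48.5.
Check P_1: distance² to centre = 26.5 ≤ 48.5, so it lies inside.
All remaining points lie in this disk, and no smaller disk contains both endpoints, so this is the minimum enclosing circle.

48.5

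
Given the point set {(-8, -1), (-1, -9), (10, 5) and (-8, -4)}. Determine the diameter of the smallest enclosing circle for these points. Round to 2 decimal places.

By Welzl's lemma the MEC is supported by two points (diametrically opposite) or three points (on a circumcircle).
The farthest pair is (10, 5)–(-8, -4) with squared distance 405. The circle on this segment as diameter has centre (1, 0.5) and r² = 405/4 = 101.25.
Check (-8, -1): distance² to centre = 83.25 ≤ 101.25, so it lies inside.
All remaining points lie in this disk, and no smaller disk contains both endpoints, so this is the minimum enclosing circle.
Diameter = 2r = 2√(101.25) ≈ 20.12.

20.12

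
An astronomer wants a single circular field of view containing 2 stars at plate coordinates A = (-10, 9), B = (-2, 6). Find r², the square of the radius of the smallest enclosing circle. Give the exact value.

18.25

The smallest circle enclosing two points has them as diameter endpoints.
Centre = midpoint = (-6, 7.5); r² = |AB|²/4 = 73/4 = 18.25.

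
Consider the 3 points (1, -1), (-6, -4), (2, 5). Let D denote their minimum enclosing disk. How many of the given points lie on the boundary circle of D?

2

Call the three points A, B, C in the order given.
Side lengths²: AB² = 58, AC² = 37, BC² = 145.
Since BC² = 145 ≥ 58 + 37 = 95, the angle opposite BC is not acute, so the smallest enclosing circle has BC as diameter.
Centre = midpoint of BC = (-2, 0.5), r² = 145/4 = 36.25.
The points at distance exactly r from the centre are (-6, -4), (2, 5) — 2 points.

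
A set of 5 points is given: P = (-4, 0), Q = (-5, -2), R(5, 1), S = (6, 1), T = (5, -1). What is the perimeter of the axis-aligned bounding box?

28

Width = max x − min x = 6 − (-5) = 11.
Height = max y − min y = 1 − (-2) = 3.
Perimeter = 2(11 + 3) = 28.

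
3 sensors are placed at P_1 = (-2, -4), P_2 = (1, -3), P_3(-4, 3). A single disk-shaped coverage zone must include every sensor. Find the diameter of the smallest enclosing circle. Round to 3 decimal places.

Side lengths²: P_1P_2² = 10, P_1P_3² = 53, P_2P_3² = 61.
Since P_2P_3² = 61 < 53 + 10 = 63, the triangle is acute, so the smallest enclosing circle is the circumcircle.
Circumcentre = (-75/46, -5/46), r² = 16165/1058.
Diameter = 2r = 2√(16165/1058) ≈ 7.818.

7.818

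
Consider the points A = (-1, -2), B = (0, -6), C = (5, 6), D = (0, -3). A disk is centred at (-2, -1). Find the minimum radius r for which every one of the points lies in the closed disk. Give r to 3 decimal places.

9.899

The required radius is the distance from (-2, -1) to the farthest point.
Squared distances: 2, 29, 98, 8.
Maximum is 98, attained at C.
r = √98 ≈ 9.899.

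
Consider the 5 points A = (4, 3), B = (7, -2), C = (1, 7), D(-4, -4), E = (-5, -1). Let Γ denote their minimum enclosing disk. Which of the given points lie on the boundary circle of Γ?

By Welzl's lemma the MEC is supported by two points (diametrically opposite) or three points (on a circumcircle).
The minimum enclosing circle is determined by three boundary points: B, C, D.
Their circumcentre is (65/74, 31/74) with r² = 118625/2738.
The farthest remaining point E is at distance² 100125/2738 ≤ 118625/2738.
The points at distance exactly r from the centre are B, C, D — 3 points.

B, C, D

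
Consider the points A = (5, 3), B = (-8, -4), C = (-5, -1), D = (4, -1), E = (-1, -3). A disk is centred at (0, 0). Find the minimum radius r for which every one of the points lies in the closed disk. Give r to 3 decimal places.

8.944

The required radius is the distance from (0, 0) to the farthest point.
Squared distances: 34, 80, 26, 17, 10.
Maximum is 80, attained at B.
r = √80 ≈ 8.944.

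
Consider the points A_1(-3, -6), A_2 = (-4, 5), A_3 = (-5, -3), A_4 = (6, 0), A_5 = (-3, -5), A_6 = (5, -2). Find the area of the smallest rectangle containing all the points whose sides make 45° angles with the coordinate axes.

In coordinates u = x + y, v = x − y the rectangle is axis-aligned; the map (x,y)→(u,v) scales areas by 2.
u-values: -9, 1, -8, 6, -8, 3; range = 6 − (-9) = 15.
v-values: 3, -9, -2, 6, 2, 7; range = 7 − (-9) = 16.
Area = (15 × 16) / 2 = 120.

120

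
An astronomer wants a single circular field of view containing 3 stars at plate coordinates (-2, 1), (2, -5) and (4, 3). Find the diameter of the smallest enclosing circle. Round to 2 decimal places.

Call the three points A, B, C in the order given.
Side lengths²: AB² = 52, AC² = 40, BC² = 68.
Since BC² = 68 < 52 + 40 = 92, the triangle is acute, so the smallest enclosing circle is the circumcircle.
Circumcentre = (21/11, -8/11), r² = 2210/121.
Diameter = 2r = 2√(2210/121) ≈ 8.55.

8.55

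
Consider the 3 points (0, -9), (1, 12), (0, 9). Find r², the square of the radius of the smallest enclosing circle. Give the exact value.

Call the three points A, B, C in the order given.
Side lengths²: AB² = 442, AC² = 324, BC² = 10.
Since AB² = 442 ≥ 324 + 10 = 334, the angle opposite AB is not acute, so the smallest enclosing circle has AB as diameter.
Centre = midpoint of AB = (0.5, 1.5), r² = 442/4 = 110.5.

110.5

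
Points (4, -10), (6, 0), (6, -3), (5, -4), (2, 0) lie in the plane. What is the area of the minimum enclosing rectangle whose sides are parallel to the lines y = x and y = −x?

72

In coordinates u = x + y, v = x − y the rectangle is axis-aligned; the map (x,y)→(u,v) scales areas by 2.
u-values: -6, 6, 3, 1, 2; range = 6 − (-6) = 12.
v-values: 14, 6, 9, 9, 2; range = 14 − 2 = 12.
Area = (12 × 12) / 2 = 72.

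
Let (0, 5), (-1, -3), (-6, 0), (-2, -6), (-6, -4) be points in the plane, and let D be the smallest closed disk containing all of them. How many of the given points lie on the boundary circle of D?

By Welzl's lemma the MEC is supported by two points (diametrically opposite) or three points (on a circumcircle).
The minimum enclosing circle is determined by three boundary points: (0, 5), (-2, -6), (-6, -4).
Their circumcentre is (-1.6875, -0.375) with r² = 31.73828125.
The farthest remaining point (-6, 0) is at distance² 18.73828125 ≤ 31.73828125.
The points at distance exactly r from the centre are (0, 5), (-2, -6), (-6, -4) — 3 points.

3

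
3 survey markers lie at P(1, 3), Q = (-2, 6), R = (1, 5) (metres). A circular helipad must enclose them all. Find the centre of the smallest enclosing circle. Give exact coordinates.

(-0.5, 4.5)

Side lengths²: PQ² = 18, PR² = 4, QR² = 10.
Since PQ² = 18 ≥ 10 + 4 = 14, the angle opposite PQ is not acute, so the smallest enclosing circle has PQ as diameter.
Centre = midpoint of PQ = (-0.5, 4.5), r² = 18/4 = 4.5.
Centre = (-0.5, 4.5).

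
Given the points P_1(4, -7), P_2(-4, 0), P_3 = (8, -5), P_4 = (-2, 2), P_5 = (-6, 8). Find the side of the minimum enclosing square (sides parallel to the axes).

The bounding box has width 14 and height 15.
An axis-aligned square enclosing the set must have side ≥ max(width, height).
So the minimum side is max(14, 15) = 15.

15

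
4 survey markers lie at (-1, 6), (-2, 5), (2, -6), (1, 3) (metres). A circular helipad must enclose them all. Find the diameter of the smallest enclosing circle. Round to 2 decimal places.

12.37

The farthest pair is (-1, 6)–(2, -6) with squared distance 153. The circle on this segment as diameter has centre (0.5, 0) and r² = 153/4 = 38.25.
Check (-2, 5): distance² to centre = 31.25 ≤ 38.25, so it lies inside.
All remaining points lie in this disk, and no smaller disk contains both endpoints, so this is the minimum enclosing circle.
Diameter = 2r = 2√(38.25) ≈ 12.37.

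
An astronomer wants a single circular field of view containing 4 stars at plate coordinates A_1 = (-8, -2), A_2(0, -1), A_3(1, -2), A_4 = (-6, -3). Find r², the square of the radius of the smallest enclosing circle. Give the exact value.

The farthest pair is A_1–A_3 with squared distance 81. The circle on this segment as diameter has centre (-3.5, -2) and r² = 81/4 = 20.25.
Check A_2: distance² to centre = 13.25 ≤ 20.25, so it lies inside.
All remaining points lie in this disk, and no smaller disk contains both endpoints, so this is the minimum enclosing circle.

20.25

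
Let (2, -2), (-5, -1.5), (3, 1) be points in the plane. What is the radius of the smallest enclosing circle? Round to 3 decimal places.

Call the three points A, B, C in the order given.
Side lengths²: AB² = 49.25, AC² = 10, BC² = 70.25.
Since BC² = 70.25 ≥ 49.25 + 10 = 59.25, the angle opposite BC is not acute, so the smallest enclosing circle has BC as diameter.
Centre = midpoint of BC = (-1, -0.25), r² = 70.25/4 = 17.5625.
r = √(17.5625) ≈ 4.191.

4.191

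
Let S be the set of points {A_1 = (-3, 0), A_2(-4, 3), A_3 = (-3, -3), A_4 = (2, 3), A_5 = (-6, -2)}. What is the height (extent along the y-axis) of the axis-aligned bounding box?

6

max y = 3, min y = -3, so height = 6.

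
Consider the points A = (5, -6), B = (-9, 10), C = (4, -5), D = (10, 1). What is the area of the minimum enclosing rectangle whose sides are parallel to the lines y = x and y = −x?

In coordinates u = x + y, v = x − y the rectangle is axis-aligned; the map (x,y)→(u,v) scales areas by 2.
u-values: -1, 1, -1, 11; range = 11 − (-1) = 12.
v-values: 11, -19, 9, 9; range = 11 − (-19) = 30.
Area = (12 × 30) / 2 = 180.

180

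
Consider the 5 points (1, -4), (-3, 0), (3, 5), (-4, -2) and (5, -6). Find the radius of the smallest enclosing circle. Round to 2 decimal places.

5.99

The minimum enclosing circle is determined by three boundary points: (3, 5), (-4, -2), (5, -6).
Their circumcentre is (49/26, -23/26) with r² = 12125/338.
The farthest remaining point (-3, 0) is at distance² 8329/338 ≤ 12125/338.
r = √(12125/338) ≈ 5.99.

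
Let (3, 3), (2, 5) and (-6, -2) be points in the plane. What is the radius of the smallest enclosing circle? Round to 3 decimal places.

5.315

Call the three points A, B, C in the order given.
Side lengths²: AB² = 5, AC² = 106, BC² = 113.
Since BC² = 113 ≥ 106 + 5 = 111, the angle opposite BC is not acute, so the smallest enclosing circle has BC as diameter.
Centre = midpoint of BC = (-2, 1.5), r² = 113/4 = 28.25.
r = √(28.25) ≈ 5.315.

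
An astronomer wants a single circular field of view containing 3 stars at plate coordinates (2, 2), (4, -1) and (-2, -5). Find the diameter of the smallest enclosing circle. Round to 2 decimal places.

Call the three points A, B, C in the order given.
Side lengths²: AB² = 13, AC² = 65, BC² = 52.
Since AC² = 65 ≥ 52 + 13 = 65, the angle opposite AC is not acute, so the smallest enclosing circle has AC as diameter.
Centre = midpoint of AC = (0, -1.5), r² = 65/4 = 16.25.
Diameter = 2r = 2√(16.25) ≈ 8.06.

8.06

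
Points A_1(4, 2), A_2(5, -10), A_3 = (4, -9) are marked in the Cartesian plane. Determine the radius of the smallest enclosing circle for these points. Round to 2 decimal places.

6.02

Side lengths²: A_1A_2² = 145, A_1A_3² = 121, A_2A_3² = 2.
Since A_1A_2² = 145 ≥ 121 + 2 = 123, the angle opposite A_1A_2 is not acute, so the smallest enclosing circle has A_1A_2 as diameter.
Centre = midpoint of A_1A_2 = (4.5, -4), r² = 145/4 = 36.25.
r = √(36.25) ≈ 6.02.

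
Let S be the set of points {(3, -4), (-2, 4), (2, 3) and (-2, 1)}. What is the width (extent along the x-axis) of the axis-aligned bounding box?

max x = 3, min x = -2, so width = 5.

5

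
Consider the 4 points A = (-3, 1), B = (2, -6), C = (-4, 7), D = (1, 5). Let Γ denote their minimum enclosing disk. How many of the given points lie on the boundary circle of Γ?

2

By Welzl's lemma the MEC is supported by two points (diametrically opposite) or three points (on a circumcircle).
The farthest pair is B–C with squared distance 205. The circle on this segment as diameter has centre (-1, 0.5) and r² = 205/4 = 51.25.
Check A: distance² to centre = 4.25 ≤ 51.25, so it lies inside.
All remaining points lie in this disk, and no smaller disk contains both endpoints, so this is the minimum enclosing circle.
The points at distance exactly r from the centre are B, C — 2 points.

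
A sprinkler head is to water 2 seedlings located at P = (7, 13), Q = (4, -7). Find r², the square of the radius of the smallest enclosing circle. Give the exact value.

The smallest circle enclosing two points has them as diameter endpoints.
Centre = midpoint = (5.5, 3); r² = |PQ|²/4 = 409/4 = 102.25.

102.25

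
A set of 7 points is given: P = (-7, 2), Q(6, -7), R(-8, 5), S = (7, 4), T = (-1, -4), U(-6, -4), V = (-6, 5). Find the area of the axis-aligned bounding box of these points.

x ranges over [-8, 7], width 15.
y ranges over [-7, 5], height 12.
Area = 15 × 12 = 180.

180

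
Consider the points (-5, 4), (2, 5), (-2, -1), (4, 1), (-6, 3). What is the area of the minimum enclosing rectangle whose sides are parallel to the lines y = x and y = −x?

In coordinates u = x + y, v = x − y the rectangle is axis-aligned; the map (x,y)→(u,v) scales areas by 2.
u-values: -1, 7, -3, 5, -3; range = 7 − (-3) = 10.
v-values: -9, -3, -1, 3, -9; range = 3 − (-9) = 12.
Area = (10 × 12) / 2 = 60.

60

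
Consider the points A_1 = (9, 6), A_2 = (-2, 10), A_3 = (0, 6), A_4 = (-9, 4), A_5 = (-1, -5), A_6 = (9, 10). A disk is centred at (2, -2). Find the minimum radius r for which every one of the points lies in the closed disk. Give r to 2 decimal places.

13.89

The required radius is the distance from (2, -2) to the farthest point.
Squared distances: 113, 160, 68, 157, 18, 193.
Maximum is 193, attained at A_6.
r = √193 ≈ 13.89.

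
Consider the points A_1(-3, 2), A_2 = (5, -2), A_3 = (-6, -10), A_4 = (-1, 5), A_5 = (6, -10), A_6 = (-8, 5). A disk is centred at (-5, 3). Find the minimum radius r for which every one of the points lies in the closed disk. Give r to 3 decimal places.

The required radius is the distance from (-5, 3) to the farthest point.
Squared distances: 5, 125, 170, 20, 290, 13.
Maximum is 290, attained at A_5.
r = √290 ≈ 17.029.

17.029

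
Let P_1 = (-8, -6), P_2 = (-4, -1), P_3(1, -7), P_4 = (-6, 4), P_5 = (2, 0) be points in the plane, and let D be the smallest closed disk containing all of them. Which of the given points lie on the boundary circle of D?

P_1, P_3, P_4

The minimum enclosing circle is determined by three boundary points: P_1, P_3, P_4.
Their circumcentre is (-137/46, -83/46) with r² = 45305/1058.
The farthest remaining point P_5 is at distance² 29665/1058 ≤ 45305/1058.
The points at distance exactly r from the centre are P_1, P_3, P_4 — 3 points.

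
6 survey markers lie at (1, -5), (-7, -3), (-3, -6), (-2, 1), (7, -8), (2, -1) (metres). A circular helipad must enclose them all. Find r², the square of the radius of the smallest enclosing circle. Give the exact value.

55.25

The farthest pair is (-7, -3)–(7, -8) with squared distance 221. The circle on this segment as diameter has centre (0, -5.5) and r² = 221/4 = 55.25.
Check (1, -5): distance² to centre = 1.25 ≤ 55.25, so it lies inside.
All remaining points lie in this disk, and no smaller disk contains both endpoints, so this is the minimum enclosing circle.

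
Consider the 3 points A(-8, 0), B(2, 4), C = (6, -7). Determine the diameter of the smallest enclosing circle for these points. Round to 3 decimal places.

15.660

Side lengths²: AB² = 116, AC² = 245, BC² = 137.
Since AC² = 245 < 137 + 116 = 253, the triangle is acute, so the smallest enclosing circle is the circumcircle.
Circumcentre = (-8/9, -59/18), r² = 19865/324.
Diameter = 2r = 2√(19865/324) ≈ 15.660.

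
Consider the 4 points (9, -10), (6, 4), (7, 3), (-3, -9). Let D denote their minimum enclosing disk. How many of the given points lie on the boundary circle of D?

3

The minimum enclosing circle is determined by three boundary points: (9, -10), (6, 4), (-3, -9).
Their circumcentre is (229/66, -85/22) with r² = 148625/2178.
The farthest remaining point (7, 3) is at distance² 129749/2178 ≤ 148625/2178.
The points at distance exactly r from the centre are (9, -10), (6, 4), (-3, -9) — 3 points.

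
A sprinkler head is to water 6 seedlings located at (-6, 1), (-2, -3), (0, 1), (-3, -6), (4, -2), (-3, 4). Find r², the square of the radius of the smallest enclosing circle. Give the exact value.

A smallest enclosing disk is always determined by at most three of the input points on its boundary.
The minimum enclosing circle is determined by three boundary points: (-3, -6), (4, -2), (-3, 4).
Their circumcentre is (-17/14, -1) with r² = 5525/196.
The farthest remaining point (-6, 1) is at distance² 5273/196 ≤ 5525/196.

5525/196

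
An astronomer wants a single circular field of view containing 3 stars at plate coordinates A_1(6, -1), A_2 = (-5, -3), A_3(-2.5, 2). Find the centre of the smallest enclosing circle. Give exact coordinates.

Side lengths²: A_1A_2² = 125, A_1A_3² = 81.25, A_2A_3² = 31.25.
Since A_1A_2² = 125 ≥ 81.25 + 31.25 = 112.5, the angle opposite A_1A_2 is not acute, so the smallest enclosing circle has A_1A_2 as diameter.
Centre = midpoint of A_1A_2 = (0.5, -2), r² = 125/4 = 31.25.
Centre = (0.5, -2).

(0.5, -2)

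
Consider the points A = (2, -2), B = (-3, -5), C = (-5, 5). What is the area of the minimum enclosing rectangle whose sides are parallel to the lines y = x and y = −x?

56

In coordinates u = x + y, v = x − y the rectangle is axis-aligned; the map (x,y)→(u,v) scales areas by 2.
u-values: 0, -8, 0; range = 0 − (-8) = 8.
v-values: 4, 2, -10; range = 4 − (-10) = 14.
Area = (8 × 14) / 2 = 56.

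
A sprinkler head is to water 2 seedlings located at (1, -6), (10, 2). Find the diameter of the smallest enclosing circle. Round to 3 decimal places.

The smallest circle enclosing two points has them as diameter endpoints.
Centre = midpoint = (5.5, -2); r² = |(1, -6)−(10, 2)|²/4 = 145/4 = 36.25.
Diameter = 2r = 2√(36.25) ≈ 12.042.

12.042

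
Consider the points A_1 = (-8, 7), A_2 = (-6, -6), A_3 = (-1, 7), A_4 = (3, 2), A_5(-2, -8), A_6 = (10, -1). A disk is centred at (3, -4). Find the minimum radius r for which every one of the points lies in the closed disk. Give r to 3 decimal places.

15.556

The required radius is the distance from (3, -4) to the farthest point.
Squared distances: 242, 85, 137, 36, 41, 58.
Maximum is 242, attained at A_1.
r = √242 ≈ 15.556.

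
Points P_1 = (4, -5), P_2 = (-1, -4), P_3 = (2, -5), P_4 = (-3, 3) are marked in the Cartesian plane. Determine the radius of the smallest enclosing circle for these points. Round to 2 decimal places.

5.32

A smallest enclosing disk is always determined by at most three of the input points on its boundary.
The farthest pair is P_1–P_4 with squared distance 113. The circle on this segment as diameter has centre (0.5, -1) and r² = 113/4 = 28.25.
Check P_2: distance² to centre = 11.25 ≤ 28.25, so it lies inside.
All remaining points lie in this disk, and no smaller disk contains both endpoints, so this is the minimum enclosing circle.
r = √(28.25) ≈ 5.32.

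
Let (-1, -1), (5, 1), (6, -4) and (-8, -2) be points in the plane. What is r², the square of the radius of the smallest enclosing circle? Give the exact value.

28925/578

A smallest enclosing disk is always determined by at most three of the input points on its boundary.
The minimum enclosing circle is determined by three boundary points: (5, 1), (6, -4), (-8, -2).
Their circumcentre is (-33/34, -95/34) with r² = 28925/578.
The farthest remaining point (-1, -1) is at distance² 1861/578 ≤ 28925/578.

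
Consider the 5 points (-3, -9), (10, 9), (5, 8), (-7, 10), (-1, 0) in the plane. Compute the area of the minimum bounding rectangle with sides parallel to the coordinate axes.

323

x ranges over [-7, 10], width 17.
y ranges over [-9, 10], height 19.
Area = 17 × 19 = 323.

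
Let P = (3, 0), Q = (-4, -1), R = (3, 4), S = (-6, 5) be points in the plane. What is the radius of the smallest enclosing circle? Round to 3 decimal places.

The minimum enclosing circle of a finite set is fixed by two of the points (as a diameter) or three (as a circumcircle).
The farthest pair is P–S with squared distance 106. The circle on this segment as diameter has centre (-1.5, 2.5) and r² = 106/4 = 26.5.
Check Q: distance² to centre = 18.5 ≤ 26.5, so it lies inside.
All remaining points lie in this disk, and no smaller disk contains both endpoints, so this is the minimum enclosing circle.
r = √(26.5) ≈ 5.148.

5.148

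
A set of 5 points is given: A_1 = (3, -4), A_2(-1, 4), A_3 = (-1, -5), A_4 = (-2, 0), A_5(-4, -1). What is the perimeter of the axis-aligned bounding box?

32

Width = max x − min x = 3 − (-4) = 7.
Height = max y − min y = 4 − (-5) = 9.
Perimeter = 2(7 + 9) = 32.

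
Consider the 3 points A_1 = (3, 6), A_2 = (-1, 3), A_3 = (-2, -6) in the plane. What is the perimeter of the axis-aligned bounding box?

34

Width = max x − min x = 3 − (-2) = 5.
Height = max y − min y = 6 − (-6) = 12.
Perimeter = 2(5 + 12) = 34.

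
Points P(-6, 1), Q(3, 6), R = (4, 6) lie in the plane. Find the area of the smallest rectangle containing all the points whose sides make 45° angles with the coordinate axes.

37.5

In coordinates u = x + y, v = x − y the rectangle is axis-aligned; the map (x,y)→(u,v) scales areas by 2.
u-values: -5, 9, 10; range = 10 − (-5) = 15.
v-values: -7, -3, -2; range = -2 − (-7) = 5.
Area = (15 × 5) / 2 = 37.5.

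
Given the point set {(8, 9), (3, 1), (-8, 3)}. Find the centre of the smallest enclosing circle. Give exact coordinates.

Call the three points A, B, C in the order given.
Side lengths²: AB² = 89, AC² = 292, BC² = 125.
Since AC² = 292 ≥ 125 + 89 = 214, the angle opposite AC is not acute, so the smallest enclosing circle has AC as diameter.
Centre = midpoint of AC = (0, 6), r² = 292/4 = 73.
Centre = (0, 6).

(0, 6)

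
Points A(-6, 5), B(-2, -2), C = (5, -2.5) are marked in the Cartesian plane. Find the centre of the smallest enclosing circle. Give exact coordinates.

(-0.5, 1.25)

Side lengths²: AB² = 65, AC² = 177.25, BC² = 49.25.
Since AC² = 177.25 ≥ 65 + 49.25 = 114.25, the angle opposite AC is not acute, so the smallest enclosing circle has AC as diameter.
Centre = midpoint of AC = (-0.5, 1.25), r² = 177.25/4 = 44.3125.
Centre = (-0.5, 1.25).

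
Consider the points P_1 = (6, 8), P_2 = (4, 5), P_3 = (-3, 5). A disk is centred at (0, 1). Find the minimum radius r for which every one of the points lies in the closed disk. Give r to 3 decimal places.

The required radius is the distance from (0, 1) to the farthest point.
Squared distances: 85, 32, 25.
Maximum is 85, attained at P_1.
r = √85 ≈ 9.220.

9.220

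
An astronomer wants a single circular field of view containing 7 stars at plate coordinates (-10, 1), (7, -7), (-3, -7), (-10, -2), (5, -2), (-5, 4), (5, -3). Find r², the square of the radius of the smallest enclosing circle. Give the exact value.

The minimum enclosing circle of a finite set is fixed by two of the points (as a diameter) or three (as a circumcircle).
The farthest pair is (-10, 1)–(7, -7) with squared distance 353. The circle on this segment as diameter has centre (-1.5, -3) and r² = 353/4 = 88.25.
Check (-3, -7): distance² to centre = 18.25 ≤ 88.25, so it lies inside.
All remaining points lie in this disk, and no smaller disk contains both endpoints, so this is the minimum enclosing circle.

88.25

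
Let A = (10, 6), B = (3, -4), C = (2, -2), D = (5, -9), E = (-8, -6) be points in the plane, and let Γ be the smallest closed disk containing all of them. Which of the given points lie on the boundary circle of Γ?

The farthest pair is A–E with squared distance 468. The circle on this segment as diameter has centre (1, 0) and r² = 468/4 = 117.
Check B: distance² to centre = 20 ≤ 117, so it lies inside.
All remaining points lie in this disk, and no smaller disk contains both endpoints, so this is the minimum enclosing circle.
The points at distance exactly r from the centre are A, E — 2 points.

A, E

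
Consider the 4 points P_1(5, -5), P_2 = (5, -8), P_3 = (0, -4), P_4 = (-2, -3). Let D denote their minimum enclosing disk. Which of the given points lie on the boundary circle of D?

P_2, P_4

A smallest enclosing disk is always determined by at most three of the input points on its boundary.
The farthest pair is P_2–P_4 with squared distance 74. The circle on this segment as diameter has centre (1.5, -5.5) and r² = 74/4 = 18.5.
Check P_1: distance² to centre = 12.5 ≤ 18.5, so it lies inside.
All remaining points lie in this disk, and no smaller disk contains both endpoints, so this is the minimum enclosing circle.
The points at distance exactly r from the centre are P_2, P_4 — 2 points.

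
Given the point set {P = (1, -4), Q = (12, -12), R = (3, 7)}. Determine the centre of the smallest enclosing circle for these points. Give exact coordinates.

(7.5, -2.5)

Side lengths²: PQ² = 185, PR² = 125, QR² = 442.
Since QR² = 442 ≥ 185 + 125 = 310, the angle opposite QR is not acute, so the smallest enclosing circle has QR as diameter.
Centre = midpoint of QR = (7.5, -2.5), r² = 442/4 = 110.5.
Centre = (7.5, -2.5).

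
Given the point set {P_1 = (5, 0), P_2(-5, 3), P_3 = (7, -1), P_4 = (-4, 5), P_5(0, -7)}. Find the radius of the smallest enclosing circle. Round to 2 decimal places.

6.76

The minimum enclosing circle of a finite set is fixed by two of the points (as a diameter) or three (as a circumcircle).
The minimum enclosing circle is determined by three boundary points: P_3, P_4, P_5.
Their circumcentre is (5/18, -13/54) with r² = 66725/1458.
The farthest remaining point P_2 is at distance² 55925/1458 ≤ 66725/1458.
r = √(66725/1458) ≈ 6.76.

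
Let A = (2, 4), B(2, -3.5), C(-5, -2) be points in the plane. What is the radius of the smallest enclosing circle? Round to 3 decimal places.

4.714

Side lengths²: AB² = 56.25, AC² = 85, BC² = 51.25.
Since AC² = 85 < 56.25 + 51.25 = 107.5, the triangle is acute, so the smallest enclosing circle is the circumcircle.
Circumcentre = (-6/7, 0.25), r² = 17425/784.
r = √(17425/784) ≈ 4.714.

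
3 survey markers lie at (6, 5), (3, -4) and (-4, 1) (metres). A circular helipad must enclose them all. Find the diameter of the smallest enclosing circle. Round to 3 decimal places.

Call the three points A, B, C in the order given.
Side lengths²: AB² = 90, AC² = 116, BC² = 74.
Since AC² = 116 < 90 + 74 = 164, the triangle is acute, so the smallest enclosing circle is the circumcircle.
Circumcentre = (21/13, 19/13), r² = 5365/169.
Diameter = 2r = 2√(5365/169) ≈ 11.269.

11.269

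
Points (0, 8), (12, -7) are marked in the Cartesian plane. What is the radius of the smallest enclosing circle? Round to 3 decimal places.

9.605

The smallest circle enclosing two points has them as diameter endpoints.
Centre = midpoint = (6, 0.5); r² = |(0, 8)−(12, -7)|²/4 = 369/4 = 92.25.
r = √(92.25) ≈ 9.605.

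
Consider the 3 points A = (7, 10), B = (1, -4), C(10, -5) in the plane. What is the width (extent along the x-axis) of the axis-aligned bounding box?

9

max x = 10, min x = 1, so width = 9.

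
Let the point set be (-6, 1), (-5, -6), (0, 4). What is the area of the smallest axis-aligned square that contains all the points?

100

The bounding box has width 6 and height 10.
An axis-aligned square enclosing the set must have side ≥ max(width, height).
So the minimum side is max(6, 10) = 10.
Area = 10² = 100.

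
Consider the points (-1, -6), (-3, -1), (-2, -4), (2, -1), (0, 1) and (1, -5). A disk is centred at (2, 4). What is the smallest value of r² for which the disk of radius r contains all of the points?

109

The required radius is the distance from (2, 4) to the farthest point.
Squared distances: 109, 50, 80, 25, 13, 82.
Maximum is 109, attained at (-1, -6).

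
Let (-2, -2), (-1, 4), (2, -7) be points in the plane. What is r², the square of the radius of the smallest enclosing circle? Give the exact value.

32.5

Call the three points A, B, C in the order given.
Side lengths²: AB² = 37, AC² = 41, BC² = 130.
Since BC² = 130 ≥ 41 + 37 = 78, the angle opposite BC is not acute, so the smallest enclosing circle has BC as diameter.
Centre = midpoint of BC = (0.5, -1.5), r² = 130/4 = 32.5.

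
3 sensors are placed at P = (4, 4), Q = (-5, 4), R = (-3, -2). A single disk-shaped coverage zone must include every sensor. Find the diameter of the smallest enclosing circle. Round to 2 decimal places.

Side lengths²: PQ² = 81, PR² = 85, QR² = 40.
Since PR² = 85 < 81 + 40 = 121, the triangle is acute, so the smallest enclosing circle is the circumcircle.
Circumcentre = (-0.5, 13/6), r² = 425/18.
Diameter = 2r = 2√(425/18) ≈ 9.72.

9.72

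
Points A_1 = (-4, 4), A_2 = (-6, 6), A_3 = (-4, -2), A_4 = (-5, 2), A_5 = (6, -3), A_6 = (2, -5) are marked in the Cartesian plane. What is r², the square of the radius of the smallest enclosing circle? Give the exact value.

56.25

A smallest enclosing disk is always determined by at most three of the input points on its boundary.
The farthest pair is A_2–A_5 with squared distance 225. The circle on this segment as diameter has centre (0, 1.5) and r² = 225/4 = 56.25.
Check A_1: distance² to centre = 22.25 ≤ 56.25, so it lies inside.
All remaining points lie in this disk, and no smaller disk contains both endpoints, so this is the minimum enclosing circle.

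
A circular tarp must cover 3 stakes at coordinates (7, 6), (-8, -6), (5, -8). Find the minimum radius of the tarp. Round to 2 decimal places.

Call the three points A, B, C in the order given.
Side lengths²: AB² = 369, AC² = 200, BC² = 173.
Since AB² = 369 < 200 + 173 = 373, the triangle is acute, so the smallest enclosing circle is the circumcircle.
Circumcentre = (-27/62, -5/62), r² = 177325/1922.
r = √(177325/1922) ≈ 9.61.

9.61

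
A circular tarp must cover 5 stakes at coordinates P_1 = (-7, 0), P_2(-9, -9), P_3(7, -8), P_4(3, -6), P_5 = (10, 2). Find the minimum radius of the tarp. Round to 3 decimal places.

By Welzl's lemma the MEC is supported by two points (diametrically opposite) or three points (on a circumcircle).
The farthest pair is P_2–P_5 with squared distance 482. The circle on this segment as diameter has centre (0.5, -3.5) and r² = 482/4 = 120.5.
Check P_1: distance² to centre = 68.5 ≤ 120.5, so it lies inside.
All remaining points lie in this disk, and no smaller disk contains both endpoints, so this is the minimum enclosing circle.
r = √(120.5) ≈ 10.977.

10.977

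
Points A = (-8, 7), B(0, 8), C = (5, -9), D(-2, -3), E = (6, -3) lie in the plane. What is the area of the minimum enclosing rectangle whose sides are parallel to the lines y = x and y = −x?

In coordinates u = x + y, v = x − y the rectangle is axis-aligned; the map (x,y)→(u,v) scales areas by 2.
u-values: -1, 8, -4, -5, 3; range = 8 − (-5) = 13.
v-values: -15, -8, 14, 1, 9; range = 14 − (-15) = 29.
Area = (13 × 29) / 2 = 188.5.

188.5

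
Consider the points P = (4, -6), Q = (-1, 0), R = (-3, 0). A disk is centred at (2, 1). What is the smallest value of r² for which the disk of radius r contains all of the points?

The required radius is the distance from (2, 1) to the farthest point.
Squared distances: 53, 10, 26.
Maximum is 53, attained at P.

53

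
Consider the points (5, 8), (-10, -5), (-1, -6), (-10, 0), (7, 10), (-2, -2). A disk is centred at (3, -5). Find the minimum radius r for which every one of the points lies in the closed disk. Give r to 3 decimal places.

The required radius is the distance from (3, -5) to the farthest point.
Squared distances: 173, 169, 17, 194, 241, 34.
Maximum is 241, attained at (7, 10).
r = √241 ≈ 15.524.

15.524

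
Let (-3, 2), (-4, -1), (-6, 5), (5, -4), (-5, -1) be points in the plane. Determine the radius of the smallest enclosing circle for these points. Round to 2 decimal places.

The farthest pair is (-6, 5)–(5, -4) with squared distance 202. The circle on this segment as diameter has centre (-0.5, 0.5) and r² = 202/4 = 50.5.
Check (-3, 2): distance² to centre = 8.5 ≤ 50.5, so it lies inside.
All remaining points lie in this disk, and no smaller disk contains both endpoints, so this is the minimum enclosing circle.
r = √(50.5) ≈ 7.11.

7.11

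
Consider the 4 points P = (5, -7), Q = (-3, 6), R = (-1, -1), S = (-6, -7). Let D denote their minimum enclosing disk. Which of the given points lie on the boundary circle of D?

By Welzl's lemma the MEC is supported by two points (diametrically opposite) or three points (on a circumcircle).
The minimum enclosing circle is determined by three boundary points: P, Q, S.
Their circumcentre is (-0.5, -37/26) with r² = 20737/338.
The farthest remaining point R is at distance² 145/338 ≤ 20737/338.
The points at distance exactly r from the centre are P, Q, S — 3 points.

P, Q, S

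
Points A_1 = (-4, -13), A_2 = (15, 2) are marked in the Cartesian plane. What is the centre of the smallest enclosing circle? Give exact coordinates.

(5.5, -5.5)

The smallest circle enclosing two points has them as diameter endpoints.
Centre = midpoint = (5.5, -5.5); r² = |A_1A_2|²/4 = 586/4 = 146.5.
Centre = (5.5, -5.5).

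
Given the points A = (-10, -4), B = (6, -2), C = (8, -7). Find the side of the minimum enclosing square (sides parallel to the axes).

The bounding box has width 18 and height 5.
An axis-aligned square enclosing the set must have side ≥ max(width, height).
So the minimum side is max(18, 5) = 18.

18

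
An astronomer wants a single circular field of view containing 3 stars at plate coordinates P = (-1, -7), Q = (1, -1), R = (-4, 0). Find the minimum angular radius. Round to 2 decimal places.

3.84

Side lengths²: PQ² = 40, PR² = 58, QR² = 26.
Since PR² = 58 < 40 + 26 = 66, the triangle is acute, so the smallest enclosing circle is the circumcircle.
Circumcentre = (-2.0625, -3.3125), r² = 14.7265625.
r = √(14.7265625) ≈ 3.84.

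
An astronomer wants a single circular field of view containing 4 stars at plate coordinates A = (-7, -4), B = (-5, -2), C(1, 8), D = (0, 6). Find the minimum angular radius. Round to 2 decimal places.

7.21

The farthest pair is A–C with squared distance 208. The circle on this segment as diameter has centre (-3, 2) and r² = 208/4 = 52.
Check B: distance² to centre = 20 ≤ 52, so it lies inside.
All remaining points lie in this disk, and no smaller disk contains both endpoints, so this is the minimum enclosing circle.
r = √52 ≈ 7.21.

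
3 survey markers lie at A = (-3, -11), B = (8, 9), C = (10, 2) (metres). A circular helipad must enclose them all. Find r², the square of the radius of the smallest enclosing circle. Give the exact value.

Side lengths²: AB² = 521, AC² = 338, BC² = 53.
Since AB² = 521 ≥ 338 + 53 = 391, the angle opposite AB is not acute, so the smallest enclosing circle has AB as diameter.
Centre = midpoint of AB = (2.5, -1), r² = 521/4 = 130.25.

130.25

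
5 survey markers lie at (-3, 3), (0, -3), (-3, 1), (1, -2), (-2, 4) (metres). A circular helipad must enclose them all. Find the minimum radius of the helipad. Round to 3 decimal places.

A smallest enclosing disk is always determined by at most three of the input points on its boundary.
The farthest pair is (0, -3)–(-2, 4) with squared distance 53. The circle on this segment as diameter has centre (-1, 0.5) and r² = 53/4 = 13.25.
Check (-3, 3): distance² to centre = 10.25 ≤ 13.25, so it lies inside.
All remaining points lie in this disk, and no smaller disk contains both endpoints, so this is the minimum enclosing circle.
r = √(13.25) ≈ 3.640.

3.640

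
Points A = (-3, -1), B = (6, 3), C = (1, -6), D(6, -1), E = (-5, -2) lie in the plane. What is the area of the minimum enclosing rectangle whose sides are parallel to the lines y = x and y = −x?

In coordinates u = x + y, v = x − y the rectangle is axis-aligned; the map (x,y)→(u,v) scales areas by 2.
u-values: -4, 9, -5, 5, -7; range = 9 − (-7) = 16.
v-values: -2, 3, 7, 7, -3; range = 7 − (-3) = 10.
Area = (16 × 10) / 2 = 80.

80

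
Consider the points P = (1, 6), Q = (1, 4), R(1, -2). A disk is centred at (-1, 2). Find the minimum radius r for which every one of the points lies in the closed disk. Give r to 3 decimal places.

4.472

The required radius is the distance from (-1, 2) to the farthest point.
Squared distances: 20, 8, 20.
Maximum is 20, attained at P.
r = √20 ≈ 4.472.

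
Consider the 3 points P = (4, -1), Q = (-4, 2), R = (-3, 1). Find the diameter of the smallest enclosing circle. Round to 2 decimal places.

8.54

Side lengths²: PQ² = 73, PR² = 53, QR² = 2.
Since PQ² = 73 ≥ 53 + 2 = 55, the angle opposite PQ is not acute, so the smallest enclosing circle has PQ as diameter.
Centre = midpoint of PQ = (0, 0.5), r² = 73/4 = 18.25.
Diameter = 2r = 2√(18.25) ≈ 8.54.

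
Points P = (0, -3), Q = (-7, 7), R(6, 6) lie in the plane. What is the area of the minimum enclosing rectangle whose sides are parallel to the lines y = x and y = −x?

127.5

In coordinates u = x + y, v = x − y the rectangle is axis-aligned; the map (x,y)→(u,v) scales areas by 2.
u-values: -3, 0, 12; range = 12 − (-3) = 15.
v-values: 3, -14, 0; range = 3 − (-14) = 17.
Area = (15 × 17) / 2 = 127.5.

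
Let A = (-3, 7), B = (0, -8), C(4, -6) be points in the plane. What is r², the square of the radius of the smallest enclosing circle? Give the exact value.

Side lengths²: AB² = 234, AC² = 218, BC² = 20.
Since AB² = 234 < 218 + 20 = 238, the triangle is acute, so the smallest enclosing circle is the circumcircle.
Circumcentre = (-14/11, -5/11), r² = 7085/121.

7085/121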